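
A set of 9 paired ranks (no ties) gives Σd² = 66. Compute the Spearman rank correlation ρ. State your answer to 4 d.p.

0.4500

ρ = 1 − 6Σd² / [n(n²−1)] = 1 − 6×66 / (9×80)
  = 1 − 396/720 = 1 − 0.55000 ≈ 0.4500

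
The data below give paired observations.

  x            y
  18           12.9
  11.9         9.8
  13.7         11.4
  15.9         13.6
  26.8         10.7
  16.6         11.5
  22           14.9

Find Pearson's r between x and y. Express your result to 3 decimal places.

n = 7, Σx = 124.9, Σy = 84.8, Σx² = 2383.91, Σy² = 1046.12, Σxy = 1526.7
nΣxy − ΣxΣy = 10686.9 − 10591.52 = 95.38
nΣx² − (Σx)² = 16687.37 − 15600.01 = 1087.36; nΣy² − (Σy)² = 7322.84 − 7191.04 = 131.8
r = 95.38 / √(1087.36 × 131.8) = 95.38 / 378.5684 ≈ 0.252

0.252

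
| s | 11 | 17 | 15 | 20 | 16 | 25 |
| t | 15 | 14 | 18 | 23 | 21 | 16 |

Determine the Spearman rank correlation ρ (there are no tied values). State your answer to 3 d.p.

0.200

Rank s: 1, 4, 2, 5, 3, 6
Rank t: 2, 1, 4, 6, 5, 3
d = rank(s) − rank(t): -1, 3, -2, -1, -2, 3; Σd² = 28
ρ = 1 − 6Σd² / [n(n²−1)] = 1 − 6×28 / (6×35) = 1 − 168/210 ≈ 0.200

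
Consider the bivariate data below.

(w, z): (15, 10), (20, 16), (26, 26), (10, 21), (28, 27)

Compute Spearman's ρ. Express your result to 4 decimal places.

0.7000

Rank w: 2, 3, 4, 1, 5
Rank z: 1, 2, 4, 3, 5
d = rank(w) − rank(z): 1, 1, 0, -2, 0; Σd² = 6
ρ = 1 − 6Σd² / [n(n²−1)] = 1 − 6×6 / (5×24) = 1 − 36/120 ≈ 0.7000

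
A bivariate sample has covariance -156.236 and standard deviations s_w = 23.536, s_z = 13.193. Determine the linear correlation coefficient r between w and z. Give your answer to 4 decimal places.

-0.5032

r = Cov(w,z) / (s_w · s_z) = -156.236 / (23.536 × 13.193)
  = -156.236 / 310.5104 ≈ -0.5032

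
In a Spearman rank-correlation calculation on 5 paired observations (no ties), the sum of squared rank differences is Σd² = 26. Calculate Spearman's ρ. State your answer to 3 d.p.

ρ = 1 − 6Σd² / [n(n²−1)] = 1 − 6×26 / (5×24)
  = 1 − 156/120 = 1 − 1.3000 ≈ -0.300

-0.300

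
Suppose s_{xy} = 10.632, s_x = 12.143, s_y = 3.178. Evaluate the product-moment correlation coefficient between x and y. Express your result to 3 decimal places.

0.276

r = Cov(x,y) / (s_x · s_y) = 10.632 / (12.143 × 3.178)
  = 10.632 / 38.5905 ≈ 0.276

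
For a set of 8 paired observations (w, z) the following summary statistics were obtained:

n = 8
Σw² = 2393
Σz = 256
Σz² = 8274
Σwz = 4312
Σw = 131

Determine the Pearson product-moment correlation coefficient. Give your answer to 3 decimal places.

r = (nΣwz − ΣwΣz) / √[(nΣw² − (Σw)²)(nΣz² − (Σz)²)]
Numerator: 8×4312 − 131×256 = 960
Denominator: √[(19144 − 17161)(66192 − 65536)] = √[1983 × 656] = 1140.5472
r = 960 / 1140.5472 ≈ 0.842

0.842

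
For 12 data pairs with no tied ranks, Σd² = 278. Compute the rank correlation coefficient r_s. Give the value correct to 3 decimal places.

0.028

ρ = 1 − 6Σd² / [n(n²−1)] = 1 − 6×278 / (12×143)
  = 1 − 1668/1716 = 1 − 0.9720 ≈ 0.028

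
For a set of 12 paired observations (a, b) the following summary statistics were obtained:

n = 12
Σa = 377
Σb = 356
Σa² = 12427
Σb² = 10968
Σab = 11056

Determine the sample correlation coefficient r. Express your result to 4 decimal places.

-0.2636

r = (nΣab − ΣaΣb) / √[(nΣa² − (Σa)²)(nΣb² − (Σb)²)]
Numerator: 12×11056 − 377×356 = -1540
Denominator: √[(149124 − 142129)(131616 − 126736)] = √[6995 × 4880] = 5842.5679
r = -1540 / 5842.5679 ≈ -0.2636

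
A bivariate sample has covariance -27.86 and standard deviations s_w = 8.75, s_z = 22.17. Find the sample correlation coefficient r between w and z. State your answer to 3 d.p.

r = Cov(w,z) / (s_w · s_z) = -27.86 / (8.75 × 22.17)
  = -27.86 / 193.9875 ≈ -0.144

-0.144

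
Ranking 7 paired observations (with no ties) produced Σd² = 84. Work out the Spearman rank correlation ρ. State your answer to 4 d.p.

ρ = 1 − 6Σd² / [n(n²−1)] = 1 − 6×84 / (7×48)
  = 1 − 504/336 = 1 − 1.50000 ≈ -0.5000

-0.5000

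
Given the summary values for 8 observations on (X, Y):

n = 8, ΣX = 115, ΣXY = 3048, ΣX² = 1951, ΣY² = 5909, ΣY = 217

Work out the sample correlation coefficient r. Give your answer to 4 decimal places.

-0.8647

r = (nΣXY − ΣXΣY) / √[(nΣX² − (ΣX)²)(nΣY² − (ΣY)²)]
Numerator: 8×3048 − 115×217 = -571
Denominator: √[(15608 − 13225)(47272 − 47089)] = √[2383 × 183] = 660.3704
r = -571 / 660.3704 ≈ -0.8647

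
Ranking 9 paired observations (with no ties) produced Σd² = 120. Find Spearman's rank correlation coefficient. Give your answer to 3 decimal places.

ρ = 1 − 6Σd² / [n(n²−1)] = 1 − 6×120 / (9×80)
  = 1 − 720/720 = 1 − 1.0000 ≈ 0.000

0.000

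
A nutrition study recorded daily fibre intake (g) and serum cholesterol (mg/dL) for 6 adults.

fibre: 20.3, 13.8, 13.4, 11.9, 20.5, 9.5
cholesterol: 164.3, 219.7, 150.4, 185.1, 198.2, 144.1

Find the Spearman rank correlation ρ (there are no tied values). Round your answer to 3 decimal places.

0.600

Rank fibre: 5, 4, 3, 2, 6, 1
Rank cholesterol: 3, 6, 2, 4, 5, 1
d = rank(fibre) − rank(cholesterol): 2, -2, 1, -2, 1, 0; Σd² = 14
ρ = 1 − 6Σd² / [n(n²−1)] = 1 − 6×14 / (6×35) = 1 − 84/210 ≈ 0.600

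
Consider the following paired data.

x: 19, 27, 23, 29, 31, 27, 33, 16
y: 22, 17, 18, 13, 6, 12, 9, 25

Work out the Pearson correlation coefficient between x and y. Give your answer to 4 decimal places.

n = 8, Σx = 205, Σy = 122, Σx² = 5495, Σy² = 2152, Σxy = 2875
nΣxy − ΣxΣy = 23000 − 25010 = -2010
nΣx² − (Σx)² = 43960 − 42025 = 1935; nΣy² − (Σy)² = 17216 − 14884 = 2332
r = -2010 / √(1935 × 2332) = -2010 / 2124.2457 ≈ -0.9462

-0.9462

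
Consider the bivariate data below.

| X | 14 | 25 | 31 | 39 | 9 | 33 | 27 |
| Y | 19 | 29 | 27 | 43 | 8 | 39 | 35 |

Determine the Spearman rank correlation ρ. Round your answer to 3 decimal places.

Rank X: 2, 3, 5, 7, 1, 6, 4
Rank Y: 2, 4, 3, 7, 1, 6, 5
d = rank(X) − rank(Y): 0, -1, 2, 0, 0, 0, -1; Σd² = 6
ρ = 1 − 6Σd² / [n(n²−1)] = 1 − 6×6 / (7×48) = 1 − 36/336 ≈ 0.893

0.893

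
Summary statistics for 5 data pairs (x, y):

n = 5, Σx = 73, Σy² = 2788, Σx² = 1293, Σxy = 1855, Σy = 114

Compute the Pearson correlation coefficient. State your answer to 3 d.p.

0.920

r = (nΣxy − ΣxΣy) / √[(nΣx² − (Σx)²)(nΣy² − (Σy)²)]
Numerator: 5×1855 − 73×114 = 953
Denominator: √[(6465 − 5329)(13940 − 12996)] = √[1136 × 944] = 1035.5598
r = 953 / 1035.5598 ≈ 0.920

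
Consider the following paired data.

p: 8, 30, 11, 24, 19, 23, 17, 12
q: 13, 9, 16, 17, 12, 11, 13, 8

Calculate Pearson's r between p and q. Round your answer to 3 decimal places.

n = 8, Σp = 144, Σq = 99, Σp² = 2984, Σq² = 1293, Σpq = 1756
nΣpq − ΣpΣq = 14048 − 14256 = -208
nΣp² − (Σp)² = 23872 − 20736 = 3136; nΣq² − (Σq)² = 10344 − 9801 = 543
r = -208 / √(3136 × 543) = -208 / 1304.9322 ≈ -0.159

-0.159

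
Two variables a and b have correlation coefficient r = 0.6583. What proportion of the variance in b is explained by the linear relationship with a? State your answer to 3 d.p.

r² = (0.6583)² = 0.433

0.433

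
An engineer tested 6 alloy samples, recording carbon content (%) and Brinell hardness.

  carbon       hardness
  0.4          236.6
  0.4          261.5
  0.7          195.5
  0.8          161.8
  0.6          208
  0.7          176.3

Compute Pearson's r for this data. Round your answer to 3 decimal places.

n = 6, Σx = 3.6, Σy = 1239.7, Σx² = 2.3, Σy² = 263106.99, Σxy = 713.74
nΣxy − ΣxΣy = 4282.44 − 4462.92 = -180.48
nΣx² − (Σx)² = 13.8 − 12.96 = 0.84; nΣy² − (Σy)² = 1578641.94 − 1536856.09 = 41785.85
r = -180.48 / √(0.84 × 41785.85) = -180.48 / 187.3502 ≈ -0.963

-0.963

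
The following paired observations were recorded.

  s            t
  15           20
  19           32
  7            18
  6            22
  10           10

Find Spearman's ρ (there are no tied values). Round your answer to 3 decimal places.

0.300

Rank s: 4, 5, 2, 1, 3
Rank t: 3, 5, 2, 4, 1
d = rank(s) − rank(t): 1, 0, 0, -3, 2; Σd² = 14
ρ = 1 − 6Σd² / [n(n²−1)] = 1 − 6×14 / (5×24) = 1 − 84/120 ≈ 0.300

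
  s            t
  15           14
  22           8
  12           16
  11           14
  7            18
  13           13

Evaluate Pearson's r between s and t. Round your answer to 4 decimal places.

-0.9439

n = 6, Σs = 80, Σt = 83, Σs² = 1192, Σt² = 1205, Σst = 1027
nΣst − ΣsΣt = 6162 − 6640 = -478
nΣs² − (Σs)² = 7152 − 6400 = 752; nΣt² − (Σt)² = 7230 − 6889 = 341
r = -478 / √(752 × 341) = -478 / 506.3912 ≈ -0.9439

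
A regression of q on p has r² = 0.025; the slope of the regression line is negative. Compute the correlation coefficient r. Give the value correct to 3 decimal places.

-0.158

|r| = √0.025 = 0.158
The association is negative, so r = −0.158.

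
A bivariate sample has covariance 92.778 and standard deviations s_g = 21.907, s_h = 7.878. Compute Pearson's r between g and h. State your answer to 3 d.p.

0.538

r = Cov(g,h) / (s_g · s_h) = 92.778 / (21.907 × 7.878)
  = 92.778 / 172.5833 ≈ 0.538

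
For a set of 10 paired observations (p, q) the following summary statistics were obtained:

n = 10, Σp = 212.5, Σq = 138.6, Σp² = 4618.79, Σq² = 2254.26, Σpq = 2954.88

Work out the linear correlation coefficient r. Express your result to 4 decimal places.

r = (nΣpq − ΣpΣq) / √[(nΣp² − (Σp)²)(nΣq² − (Σq)²)]
Numerator: 10×2954.88 − 212.5×138.6 = 96.3
Denominator: √[(46187.9 − 45156.25)(22542.6 − 19209.96)] = √[1031.65 × 3332.64] = 1854.2163
r = 96.3 / 1854.2163 ≈ 0.0519

0.0519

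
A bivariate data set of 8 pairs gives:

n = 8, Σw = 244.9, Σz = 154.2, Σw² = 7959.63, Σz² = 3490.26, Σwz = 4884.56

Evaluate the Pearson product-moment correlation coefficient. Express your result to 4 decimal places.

0.3352

r = (nΣwz − ΣwΣz) / √[(nΣw² − (Σw)²)(nΣz² − (Σz)²)]
Numerator: 8×4884.56 − 244.9×154.2 = 1312.9
Denominator: √[(63677.04 − 59976.01)(27922.08 − 23777.64)] = √[3701.03 × 4144.44] = 3916.4648
r = 1312.9 / 3916.4648 ≈ 0.3352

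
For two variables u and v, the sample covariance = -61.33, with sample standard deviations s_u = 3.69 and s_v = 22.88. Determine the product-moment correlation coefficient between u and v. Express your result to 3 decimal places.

r = Cov(u,v) / (s_u · s_v) = -61.33 / (3.69 × 22.88)
  = -61.33 / 84.4272 ≈ -0.726

-0.726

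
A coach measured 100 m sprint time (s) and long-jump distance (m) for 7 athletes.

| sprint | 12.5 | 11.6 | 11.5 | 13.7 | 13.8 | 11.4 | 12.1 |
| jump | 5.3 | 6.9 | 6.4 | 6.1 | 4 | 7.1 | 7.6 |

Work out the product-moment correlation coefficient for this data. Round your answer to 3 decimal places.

n = 7, Σx = 86.6, Σy = 43.4, Σx² = 1077.56, Σy² = 278.04, Σxy = 531.56
nΣxy − ΣxΣy = 3720.92 − 3758.44 = -37.52
nΣx² − (Σx)² = 7542.92 − 7499.56 = 43.36; nΣy² − (Σy)² = 1946.28 − 1883.56 = 62.72
r = -37.52 / √(43.36 × 62.72) = -37.52 / 52.1492 ≈ -0.719

-0.719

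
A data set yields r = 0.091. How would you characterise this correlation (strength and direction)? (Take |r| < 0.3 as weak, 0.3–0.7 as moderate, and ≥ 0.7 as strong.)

r = 0.091 > 0 so the relationship is positive.
|r| = 0.091, which falls in the weak range.

weak positive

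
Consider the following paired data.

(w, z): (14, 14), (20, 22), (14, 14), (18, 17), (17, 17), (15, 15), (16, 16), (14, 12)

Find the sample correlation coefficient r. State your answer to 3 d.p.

n = 8, Σw = 128, Σz = 127, Σw² = 2082, Σz² = 2079, Σwz = 2076
nΣwz − ΣwΣz = 16608 − 16256 = 352
nΣw² − (Σw)² = 16656 − 16384 = 272; nΣz² − (Σz)² = 16632 − 16129 = 503
r = 352 / √(272 × 503) = 352 / 369.8865 ≈ 0.952

0.952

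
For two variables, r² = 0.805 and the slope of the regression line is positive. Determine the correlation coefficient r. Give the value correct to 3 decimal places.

|r| = √0.805 = 0.897
The association is positive, so r = 0.897.

0.897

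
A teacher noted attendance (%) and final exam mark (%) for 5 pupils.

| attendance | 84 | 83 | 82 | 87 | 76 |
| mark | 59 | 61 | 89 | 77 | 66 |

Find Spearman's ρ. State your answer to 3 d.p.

Rank attendance: 4, 3, 2, 5, 1
Rank mark: 1, 2, 5, 4, 3
d = rank(attendance) − rank(mark): 3, 1, -3, 1, -2; Σd² = 24
ρ = 1 − 6Σd² / [n(n²−1)] = 1 − 6×24 / (5×24) = 1 − 144/120 ≈ -0.200

-0.200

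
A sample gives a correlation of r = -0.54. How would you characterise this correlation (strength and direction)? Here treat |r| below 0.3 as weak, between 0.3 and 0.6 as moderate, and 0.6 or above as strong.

r = -0.54 < 0 so the relationship is negative.
|r| = 0.54, which falls in the moderate range.

moderate negative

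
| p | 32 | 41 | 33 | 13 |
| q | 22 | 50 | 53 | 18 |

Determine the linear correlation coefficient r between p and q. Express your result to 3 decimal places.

0.741

n = 4, Σp = 119, Σq = 143, Σp² = 3963, Σq² = 6117, Σpq = 4737
nΣpq − ΣpΣq = 18948 − 17017 = 1931
nΣp² − (Σp)² = 15852 − 14161 = 1691; nΣq² − (Σq)² = 24468 − 20449 = 4019
r = 1931 / √(1691 × 4019) = 1931 / 2606.9386 ≈ 0.741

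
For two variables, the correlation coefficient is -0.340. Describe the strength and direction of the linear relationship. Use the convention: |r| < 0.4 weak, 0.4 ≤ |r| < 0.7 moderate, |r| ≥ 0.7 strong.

r = -0.340 < 0 so the relationship is negative.
|r| = 0.340, which falls in the weak range.

weak negative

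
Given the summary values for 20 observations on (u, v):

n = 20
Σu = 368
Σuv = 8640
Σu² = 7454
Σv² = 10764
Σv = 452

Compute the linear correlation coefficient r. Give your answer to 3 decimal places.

0.528

r = (nΣuv − ΣuΣv) / √[(nΣu² − (Σu)²)(nΣv² − (Σv)²)]
Numerator: 20×8640 − 368×452 = 6464
Denominator: √[(149080 − 135424)(215280 − 204304)] = √[13656 × 10976] = 12242.8859
r = 6464 / 12242.8859 ≈ 0.528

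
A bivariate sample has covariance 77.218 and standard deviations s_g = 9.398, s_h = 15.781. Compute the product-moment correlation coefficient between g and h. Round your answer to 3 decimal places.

r = Cov(g,h) / (s_g · s_h) = 77.218 / (9.398 × 15.781)
  = 77.218 / 148.3098 ≈ 0.521

0.521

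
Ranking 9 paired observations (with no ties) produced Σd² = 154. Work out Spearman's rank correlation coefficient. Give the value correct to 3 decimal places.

-0.283

ρ = 1 − 6Σd² / [n(n²−1)] = 1 − 6×154 / (9×80)
  = 1 − 924/720 = 1 − 1.2833 ≈ -0.283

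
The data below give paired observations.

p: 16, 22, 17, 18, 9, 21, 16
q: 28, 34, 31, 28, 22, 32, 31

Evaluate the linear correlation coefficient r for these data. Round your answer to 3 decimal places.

0.914

n = 7, Σp = 119, Σq = 206, Σp² = 2131, Σq² = 6154, Σpq = 3593
nΣpq − ΣpΣq = 25151 − 24514 = 637
nΣp² − (Σp)² = 14917 − 14161 = 756; nΣq² − (Σq)² = 43078 − 42436 = 642
r = 637 / √(756 × 642) = 637 / 696.6721 ≈ 0.914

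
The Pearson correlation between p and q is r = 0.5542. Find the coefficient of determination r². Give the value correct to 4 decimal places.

r² = (0.5542)² = 0.3071

0.3071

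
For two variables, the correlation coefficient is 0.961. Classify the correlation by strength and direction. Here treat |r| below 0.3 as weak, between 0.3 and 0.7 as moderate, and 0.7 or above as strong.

strong positive

r = 0.961 > 0 so the relationship is positive.
|r| = 0.961, which falls in the strong range.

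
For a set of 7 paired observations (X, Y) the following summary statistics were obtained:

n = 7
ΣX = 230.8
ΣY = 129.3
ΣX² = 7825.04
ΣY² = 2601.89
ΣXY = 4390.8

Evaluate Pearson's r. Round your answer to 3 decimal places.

r = (nΣXY − ΣXΣY) / √[(nΣX² − (ΣX)²)(nΣY² − (ΣY)²)]
Numerator: 7×4390.8 − 230.8×129.3 = 893.16
Denominator: √[(54775.28 − 53268.64)(18213.23 − 16718.49)] = √[1506.64 × 1494.74] = 1500.6782
r = 893.16 / 1500.6782 ≈ 0.595

0.595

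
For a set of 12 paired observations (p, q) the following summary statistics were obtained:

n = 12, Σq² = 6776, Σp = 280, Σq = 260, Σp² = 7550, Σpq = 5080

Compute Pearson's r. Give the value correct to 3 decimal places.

r = (nΣpq − ΣpΣq) / √[(nΣp² − (Σp)²)(nΣq² − (Σq)²)]
Numerator: 12×5080 − 280×260 = -11840
Denominator: √[(90600 − 78400)(81312 − 67600)] = √[12200 × 13712] = 12933.9244
r = -11840 / 12933.9244 ≈ -0.915

-0.915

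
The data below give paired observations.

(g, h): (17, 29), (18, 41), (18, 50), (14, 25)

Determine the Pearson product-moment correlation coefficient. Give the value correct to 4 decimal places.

n = 4, Σg = 67, Σh = 145, Σg² = 1133, Σh² = 5647, Σgh = 2481
nΣgh − ΣgΣh = 9924 − 9715 = 209
nΣg² − (Σg)² = 4532 − 4489 = 43; nΣh² − (Σh)² = 22588 − 21025 = 1563
r = 209 / √(43 × 1563) = 209 / 259.2470 ≈ 0.8062

0.8062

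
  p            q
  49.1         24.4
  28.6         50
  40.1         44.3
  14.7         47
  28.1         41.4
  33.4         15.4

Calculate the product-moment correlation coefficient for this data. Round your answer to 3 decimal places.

n = 6, Σp = 194, Σq = 222.5, Σp² = 6958.04, Σq² = 9217.97, Σpq = 6773.07
nΣpq − ΣpΣq = 40638.42 − 43165 = -2526.58
nΣp² − (Σp)² = 41748.24 − 37636 = 4112.24; nΣq² − (Σq)² = 55307.82 − 49506.25 = 5801.57
r = -2526.58 / √(4112.24 × 5801.57) = -2526.58 / 4884.4087 ≈ -0.517

-0.517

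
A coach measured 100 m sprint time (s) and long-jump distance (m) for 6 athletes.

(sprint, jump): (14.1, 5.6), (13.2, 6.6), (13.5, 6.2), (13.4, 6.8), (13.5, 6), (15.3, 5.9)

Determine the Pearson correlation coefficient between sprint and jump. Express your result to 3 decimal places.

n = 6, Σx = 83, Σy = 37.1, Σx² = 1151.2, Σy² = 230.41, Σxy = 512.17
nΣxy − ΣxΣy = 3073.02 − 3079.3 = -6.28
nΣx² − (Σx)² = 6907.2 − 6889 = 18.2; nΣy² − (Σy)² = 1382.46 − 1376.41 = 6.05
r = -6.28 / √(18.2 × 6.05) = -6.28 / 10.4933 ≈ -0.598

-0.598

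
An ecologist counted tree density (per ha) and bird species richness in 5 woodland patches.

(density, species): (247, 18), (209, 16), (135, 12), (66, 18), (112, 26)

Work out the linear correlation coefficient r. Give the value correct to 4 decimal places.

-0.2218

n = 5, Σx = 769, Σy = 90, Σx² = 139815, Σy² = 1724, Σxy = 13510
nΣxy − ΣxΣy = 67550 − 69210 = -1660
nΣx² − (Σx)² = 699075 − 591361 = 107714; nΣy² − (Σy)² = 8620 − 8100 = 520
r = -1660 / √(107714 × 520) = -1660 / 7484.0684 ≈ -0.2218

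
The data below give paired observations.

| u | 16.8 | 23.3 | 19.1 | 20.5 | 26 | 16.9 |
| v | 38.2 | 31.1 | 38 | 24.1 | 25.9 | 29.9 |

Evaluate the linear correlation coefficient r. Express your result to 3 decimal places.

-0.556

n = 6, Σu = 122.6, Σv = 187.2, Σu² = 2571.8, Σv² = 6016.08, Σuv = 3764.95
nΣuv − ΣuΣv = 22589.7 − 22950.72 = -361.02
nΣu² − (Σu)² = 15430.8 − 15030.76 = 400.04; nΣv² − (Σv)² = 36096.48 − 35043.84 = 1052.64
r = -361.02 / √(400.04 × 1052.64) = -361.02 / 648.9207 ≈ -0.556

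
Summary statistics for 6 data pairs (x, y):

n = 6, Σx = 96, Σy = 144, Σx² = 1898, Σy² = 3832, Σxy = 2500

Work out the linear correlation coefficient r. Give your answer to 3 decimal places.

0.531

r = (nΣxy − ΣxΣy) / √[(nΣx² − (Σx)²)(nΣy² − (Σy)²)]
Numerator: 6×2500 − 96×144 = 1176
Denominator: √[(11388 − 9216)(22992 − 20736)] = √[2172 × 2256] = 2213.6016
r = 1176 / 2213.6016 ≈ 0.531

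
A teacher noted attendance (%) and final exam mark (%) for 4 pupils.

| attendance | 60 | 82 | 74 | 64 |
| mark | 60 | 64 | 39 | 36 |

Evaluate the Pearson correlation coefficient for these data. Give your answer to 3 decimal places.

0.254

n = 4, Σx = 280, Σy = 199, Σx² = 19896, Σy² = 10513, Σxy = 14038
nΣxy − ΣxΣy = 56152 − 55720 = 432
nΣx² − (Σx)² = 79584 − 78400 = 1184; nΣy² − (Σy)² = 42052 − 39601 = 2451
r = 432 / √(1184 × 2451) = 432 / 1703.5211 ≈ 0.254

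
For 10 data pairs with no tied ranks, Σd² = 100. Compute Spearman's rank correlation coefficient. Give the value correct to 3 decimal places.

ρ = 1 − 6Σd² / [n(n²−1)] = 1 − 6×100 / (10×99)
  = 1 − 600/990 = 1 − 0.6061 ≈ 0.394

0.394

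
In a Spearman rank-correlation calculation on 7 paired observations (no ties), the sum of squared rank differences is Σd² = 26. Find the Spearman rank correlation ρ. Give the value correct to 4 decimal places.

0.5357

ρ = 1 − 6Σd² / [n(n²−1)] = 1 − 6×26 / (7×48)
  = 1 − 156/336 = 1 − 0.46429 ≈ 0.5357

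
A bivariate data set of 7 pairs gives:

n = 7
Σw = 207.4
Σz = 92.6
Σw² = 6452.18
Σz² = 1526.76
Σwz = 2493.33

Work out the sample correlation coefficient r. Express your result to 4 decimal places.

r = (nΣwz − ΣwΣz) / √[(nΣw² − (Σw)²)(nΣz² − (Σz)²)]
Numerator: 7×2493.33 − 207.4×92.6 = -1751.93
Denominator: √[(45165.26 − 43014.76)(10687.32 − 8574.76)] = √[2150.5 × 2112.56] = 2131.4456
r = -1751.93 / 2131.4456 ≈ -0.8219

-0.8219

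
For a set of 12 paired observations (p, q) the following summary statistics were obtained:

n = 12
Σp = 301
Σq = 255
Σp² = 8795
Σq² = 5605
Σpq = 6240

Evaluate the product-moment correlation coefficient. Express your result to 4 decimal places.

r = (nΣpq − ΣpΣq) / √[(nΣp² − (Σp)²)(nΣq² − (Σq)²)]
Numerator: 12×6240 − 301×255 = -1875
Denominator: √[(105540 − 90601)(67260 − 65025)] = √[14939 × 2235] = 5778.2926
r = -1875 / 5778.2926 ≈ -0.3245

-0.3245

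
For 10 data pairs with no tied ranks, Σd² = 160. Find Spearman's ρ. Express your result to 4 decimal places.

0.0303

ρ = 1 − 6Σd² / [n(n²−1)] = 1 − 6×160 / (10×99)
  = 1 − 960/990 = 1 − 0.96970 ≈ 0.0303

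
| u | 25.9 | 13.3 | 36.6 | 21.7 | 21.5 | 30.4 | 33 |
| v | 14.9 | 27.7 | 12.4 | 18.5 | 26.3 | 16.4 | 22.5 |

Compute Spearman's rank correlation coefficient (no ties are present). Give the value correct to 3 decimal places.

-0.750

Rank u: 4, 1, 7, 3, 2, 5, 6
Rank v: 2, 7, 1, 4, 6, 3, 5
d = rank(u) − rank(v): 2, -6, 6, -1, -4, 2, 1; Σd² = 98
ρ = 1 − 6Σd² / [n(n²−1)] = 1 − 6×98 / (7×48) = 1 − 588/336 ≈ -0.750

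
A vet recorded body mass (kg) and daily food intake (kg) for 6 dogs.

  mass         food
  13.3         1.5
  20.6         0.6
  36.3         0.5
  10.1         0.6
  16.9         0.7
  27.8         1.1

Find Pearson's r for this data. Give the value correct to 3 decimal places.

-0.277

n = 6, Σx = 125, Σy = 5, Σx² = 3079.4, Σy² = 4.92, Σxy = 98.93
nΣxy − ΣxΣy = 593.58 − 625 = -31.42
nΣx² − (Σx)² = 18476.4 − 15625 = 2851.4; nΣy² − (Σy)² = 29.52 − 25 = 4.52
r = -31.42 / √(2851.4 × 4.52) = -31.42 / 113.5268 ≈ -0.277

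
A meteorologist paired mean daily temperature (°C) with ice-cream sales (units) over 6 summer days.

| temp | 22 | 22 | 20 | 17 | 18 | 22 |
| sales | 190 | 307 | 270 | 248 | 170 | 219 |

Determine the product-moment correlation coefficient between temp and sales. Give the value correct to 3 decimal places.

0.200

n = 6, Σx = 121, Σy = 1404, Σx² = 2465, Σy² = 341614, Σxy = 28428
nΣxy − ΣxΣy = 170568 − 169884 = 684
nΣx² − (Σx)² = 14790 − 14641 = 149; nΣy² − (Σy)² = 2049684 − 1971216 = 78468
r = 684 / √(149 × 78468) = 684 / 3419.3175 ≈ 0.200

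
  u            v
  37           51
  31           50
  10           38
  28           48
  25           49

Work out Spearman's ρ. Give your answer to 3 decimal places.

Rank u: 5, 4, 1, 3, 2
Rank v: 5, 4, 1, 2, 3
d = rank(u) − rank(v): 0, 0, 0, 1, -1; Σd² = 2
ρ = 1 − 6Σd² / [n(n²−1)] = 1 − 6×2 / (5×24) = 1 − 12/120 ≈ 0.900

0.900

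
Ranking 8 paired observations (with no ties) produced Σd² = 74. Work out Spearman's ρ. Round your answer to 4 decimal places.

ρ = 1 − 6Σd² / [n(n²−1)] = 1 − 6×74 / (8×63)
  = 1 − 444/504 = 1 − 0.88095 ≈ 0.1190

0.1190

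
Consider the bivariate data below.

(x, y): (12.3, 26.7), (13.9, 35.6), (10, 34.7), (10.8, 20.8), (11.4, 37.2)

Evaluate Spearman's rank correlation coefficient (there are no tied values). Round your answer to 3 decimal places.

0.300

Rank x: 4, 5, 1, 2, 3
Rank y: 2, 4, 3, 1, 5
d = rank(x) − rank(y): 2, 1, -2, 1, -2; Σd² = 14
ρ = 1 − 6Σd² / [n(n²−1)] = 1 − 6×14 / (5×24) = 1 − 84/120 ≈ 0.300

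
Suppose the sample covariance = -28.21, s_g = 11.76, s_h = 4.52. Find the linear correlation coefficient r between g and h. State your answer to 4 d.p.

r = Cov(g,h) / (s_g · s_h) = -28.21 / (11.76 × 4.52)
  = -28.21 / 53.1552 ≈ -0.5307

-0.5307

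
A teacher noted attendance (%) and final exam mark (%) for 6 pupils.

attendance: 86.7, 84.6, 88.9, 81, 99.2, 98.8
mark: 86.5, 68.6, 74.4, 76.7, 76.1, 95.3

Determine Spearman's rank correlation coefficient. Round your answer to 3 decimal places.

0.200

Rank attendance: 3, 2, 4, 1, 6, 5
Rank mark: 5, 1, 2, 4, 3, 6
d = rank(attendance) − rank(mark): -2, 1, 2, -3, 3, -1; Σd² = 28
ρ = 1 − 6Σd² / [n(n²−1)] = 1 − 6×28 / (6×35) = 1 − 168/210 ≈ 0.200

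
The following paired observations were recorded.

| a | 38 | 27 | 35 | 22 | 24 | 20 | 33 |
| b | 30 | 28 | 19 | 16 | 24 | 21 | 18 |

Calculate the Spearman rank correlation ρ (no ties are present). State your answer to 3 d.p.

Rank a: 7, 4, 6, 2, 3, 1, 5
Rank b: 7, 6, 3, 1, 5, 4, 2
d = rank(a) − rank(b): 0, -2, 3, 1, -2, -3, 3; Σd² = 36
ρ = 1 − 6Σd² / [n(n²−1)] = 1 − 6×36 / (7×48) = 1 − 216/336 ≈ 0.357

0.357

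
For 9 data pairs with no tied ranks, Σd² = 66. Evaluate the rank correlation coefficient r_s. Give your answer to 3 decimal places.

0.450

ρ = 1 − 6Σd² / [n(n²−1)] = 1 − 6×66 / (9×80)
  = 1 − 396/720 = 1 − 0.5500 ≈ 0.450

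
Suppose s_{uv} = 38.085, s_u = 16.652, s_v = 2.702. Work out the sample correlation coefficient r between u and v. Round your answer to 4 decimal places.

r = Cov(u,v) / (s_u · s_v) = 38.085 / (16.652 × 2.702)
  = 38.085 / 44.9937 ≈ 0.8465

0.8465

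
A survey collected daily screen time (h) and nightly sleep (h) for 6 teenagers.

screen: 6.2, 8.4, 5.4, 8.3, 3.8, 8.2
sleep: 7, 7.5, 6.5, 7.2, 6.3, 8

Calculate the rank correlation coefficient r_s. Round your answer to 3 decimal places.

Rank screen: 3, 6, 2, 5, 1, 4
Rank sleep: 3, 5, 2, 4, 1, 6
d = rank(screen) − rank(sleep): 0, 1, 0, 1, 0, -2; Σd² = 6
ρ = 1 − 6Σd² / [n(n²−1)] = 1 − 6×6 / (6×35) = 1 − 36/210 ≈ 0.829

0.829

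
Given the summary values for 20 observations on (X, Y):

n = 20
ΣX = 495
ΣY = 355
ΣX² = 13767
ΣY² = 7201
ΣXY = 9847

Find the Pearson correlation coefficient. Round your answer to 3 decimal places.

r = (nΣXY − ΣXΣY) / √[(nΣX² − (ΣX)²)(nΣY² − (ΣY)²)]
Numerator: 20×9847 − 495×355 = 21215
Denominator: √[(275340 − 245025)(144020 − 126025)] = √[30315 × 17995] = 23356.3359
r = 21215 / 23356.3359 ≈ 0.908

0.908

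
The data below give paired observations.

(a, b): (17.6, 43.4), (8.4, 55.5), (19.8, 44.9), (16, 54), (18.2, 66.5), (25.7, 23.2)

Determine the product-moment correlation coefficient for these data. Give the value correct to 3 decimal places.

-0.666

n = 6, Σa = 105.7, Σb = 287.5, Σa² = 2020.09, Σb² = 14856.31, Σab = 4789.6
nΣab − ΣaΣb = 28737.6 − 30388.75 = -1651.15
nΣa² − (Σa)² = 12120.54 − 11172.49 = 948.05; nΣb² − (Σb)² = 89137.86 − 82656.25 = 6481.61
r = -1651.15 / √(948.05 × 6481.61) = -1651.15 / 2478.8889 ≈ -0.666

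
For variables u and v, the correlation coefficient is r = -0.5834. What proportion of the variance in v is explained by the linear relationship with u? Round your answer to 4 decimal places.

r² = (-0.5834)² = 0.3404

0.3404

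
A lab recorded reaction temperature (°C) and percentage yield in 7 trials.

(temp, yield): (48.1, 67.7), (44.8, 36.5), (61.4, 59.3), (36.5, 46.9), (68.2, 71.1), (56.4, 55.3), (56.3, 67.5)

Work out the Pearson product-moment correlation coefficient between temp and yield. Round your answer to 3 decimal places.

n = 7, Σx = 371.7, Σy = 404.3, Σx² = 20424.75, Σy² = 24301.19, Σxy = 22012.63
nΣxy − ΣxΣy = 154088.41 − 150278.31 = 3810.1
nΣx² − (Σx)² = 142973.25 − 138160.89 = 4812.36; nΣy² − (Σy)² = 170108.33 − 163458.49 = 6649.84
r = 3810.1 / √(4812.36 × 6649.84) = 3810.1 / 5656.9801 ≈ 0.674

0.674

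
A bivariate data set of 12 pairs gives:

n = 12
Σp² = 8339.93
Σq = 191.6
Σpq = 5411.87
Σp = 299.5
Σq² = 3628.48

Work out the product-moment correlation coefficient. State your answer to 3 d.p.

0.898

r = (nΣpq − ΣpΣq) / √[(nΣp² − (Σp)²)(nΣq² − (Σq)²)]
Numerator: 12×5411.87 − 299.5×191.6 = 7558.24
Denominator: √[(100079.16 − 89700.25)(43541.76 − 36710.56)] = √[10378.91 × 6831.2] = 8420.2381
r = 7558.24 / 8420.2381 ≈ 0.898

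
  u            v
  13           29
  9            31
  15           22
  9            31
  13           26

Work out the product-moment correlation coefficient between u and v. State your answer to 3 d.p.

-0.904

n = 5, Σu = 59, Σv = 139, Σu² = 725, Σv² = 3923, Σuv = 1603
nΣuv − ΣuΣv = 8015 − 8201 = -186
nΣu² − (Σu)² = 3625 − 3481 = 144; nΣv² − (Σv)² = 19615 − 19321 = 294
r = -186 / √(144 × 294) = -186 / 205.7571 ≈ -0.904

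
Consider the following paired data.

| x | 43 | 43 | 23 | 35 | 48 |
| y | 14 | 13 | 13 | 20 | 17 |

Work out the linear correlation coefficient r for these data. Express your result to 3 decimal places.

0.161

n = 5, Σx = 192, Σy = 77, Σx² = 7756, Σy² = 1223, Σxy = 2976
nΣxy − ΣxΣy = 14880 − 14784 = 96
nΣx² − (Σx)² = 38780 − 36864 = 1916; nΣy² − (Σy)² = 6115 − 5929 = 186
r = 96 / √(1916 × 186) = 96 / 596.9724 ≈ 0.161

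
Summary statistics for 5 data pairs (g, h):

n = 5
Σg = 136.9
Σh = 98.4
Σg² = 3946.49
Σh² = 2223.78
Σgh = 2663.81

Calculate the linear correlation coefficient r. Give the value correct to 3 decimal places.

-0.127

r = (nΣgh − ΣgΣh) / √[(nΣg² − (Σg)²)(nΣh² − (Σh)²)]
Numerator: 5×2663.81 − 136.9×98.4 = -151.91
Denominator: √[(19732.45 − 18741.61)(11118.9 − 9682.56)] = √[990.84 × 1436.34] = 1192.9724
r = -151.91 / 1192.9724 ≈ -0.127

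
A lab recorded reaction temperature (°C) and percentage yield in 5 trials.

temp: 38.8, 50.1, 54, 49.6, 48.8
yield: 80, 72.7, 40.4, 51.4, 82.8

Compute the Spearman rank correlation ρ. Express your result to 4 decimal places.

Rank temp: 1, 4, 5, 3, 2
Rank yield: 4, 3, 1, 2, 5
d = rank(temp) − rank(yield): -3, 1, 4, 1, -3; Σd² = 36
ρ = 1 − 6Σd² / [n(n²−1)] = 1 − 6×36 / (5×24) = 1 − 216/120 ≈ -0.8000

-0.8000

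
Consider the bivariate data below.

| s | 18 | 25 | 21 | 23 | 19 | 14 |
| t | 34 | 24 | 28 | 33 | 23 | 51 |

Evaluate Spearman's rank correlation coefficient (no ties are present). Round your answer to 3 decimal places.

-0.600

Rank s: 2, 6, 4, 5, 3, 1
Rank t: 5, 2, 3, 4, 1, 6
d = rank(s) − rank(t): -3, 4, 1, 1, 2, -5; Σd² = 56
ρ = 1 − 6Σd² / [n(n²−1)] = 1 − 6×56 / (6×35) = 1 − 336/210 ≈ -0.600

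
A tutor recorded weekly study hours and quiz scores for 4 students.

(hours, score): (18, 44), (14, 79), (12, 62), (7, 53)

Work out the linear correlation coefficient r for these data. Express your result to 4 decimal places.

-0.1049

n = 4, Σx = 51, Σy = 238, Σx² = 713, Σy² = 14830, Σxy = 3013
nΣxy − ΣxΣy = 12052 − 12138 = -86
nΣx² − (Σx)² = 2852 − 2601 = 251; nΣy² − (Σy)² = 59320 − 56644 = 2676
r = -86 / √(251 × 2676) = -86 / 819.5584 ≈ -0.1049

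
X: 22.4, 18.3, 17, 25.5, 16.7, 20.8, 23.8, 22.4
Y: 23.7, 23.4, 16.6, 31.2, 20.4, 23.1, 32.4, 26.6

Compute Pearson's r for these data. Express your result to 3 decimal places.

n = 8, ΣX = 166.9, ΣY = 197.4, ΣX² = 3555.63, ΣY² = 5065.34, ΣXY = 4225.02
nΣXY − ΣXΣY = 33800.16 − 32946.06 = 854.1
nΣX² − (ΣX)² = 28445.04 − 27855.61 = 589.43; nΣY² − (ΣY)² = 40522.72 − 38966.76 = 1555.96
r = 854.1 / √(589.43 × 1555.96) = 854.1 / 957.6688 ≈ 0.892

0.892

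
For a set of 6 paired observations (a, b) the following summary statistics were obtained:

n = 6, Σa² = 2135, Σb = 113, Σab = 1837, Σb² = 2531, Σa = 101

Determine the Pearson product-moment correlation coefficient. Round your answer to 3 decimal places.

-0.156

r = (nΣab − ΣaΣb) / √[(nΣa² − (Σa)²)(nΣb² − (Σb)²)]
Numerator: 6×1837 − 101×113 = -391
Denominator: √[(12810 − 10201)(15186 − 12769)] = √[2609 × 2417] = 2511.1657
r = -391 / 2511.1657 ≈ -0.156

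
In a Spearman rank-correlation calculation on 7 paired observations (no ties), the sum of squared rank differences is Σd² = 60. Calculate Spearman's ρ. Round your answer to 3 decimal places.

-0.071

ρ = 1 − 6Σd² / [n(n²−1)] = 1 − 6×60 / (7×48)
  = 1 − 360/336 = 1 − 1.0714 ≈ -0.071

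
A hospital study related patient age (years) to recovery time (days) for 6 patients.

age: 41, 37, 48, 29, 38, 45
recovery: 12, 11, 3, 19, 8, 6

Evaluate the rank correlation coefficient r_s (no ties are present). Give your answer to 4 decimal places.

Rank age: 4, 2, 6, 1, 3, 5
Rank recovery: 5, 4, 1, 6, 3, 2
d = rank(age) − rank(recovery): -1, -2, 5, -5, 0, 3; Σd² = 64
ρ = 1 − 6Σd² / [n(n²−1)] = 1 − 6×64 / (6×35) = 1 − 384/210 ≈ -0.8286

-0.8286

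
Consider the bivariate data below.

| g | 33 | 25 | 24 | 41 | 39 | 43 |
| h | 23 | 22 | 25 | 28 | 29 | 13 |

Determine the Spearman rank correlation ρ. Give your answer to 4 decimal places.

Rank g: 3, 2, 1, 5, 4, 6
Rank h: 3, 2, 4, 5, 6, 1
d = rank(g) − rank(h): 0, 0, -3, 0, -2, 5; Σd² = 38
ρ = 1 − 6Σd² / [n(n²−1)] = 1 − 6×38 / (6×35) = 1 − 228/210 ≈ -0.0857

-0.0857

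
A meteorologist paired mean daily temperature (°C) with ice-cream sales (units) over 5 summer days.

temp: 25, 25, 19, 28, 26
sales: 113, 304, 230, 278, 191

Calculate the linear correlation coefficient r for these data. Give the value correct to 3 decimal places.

0.090

n = 5, Σx = 123, Σy = 1116, Σx² = 3071, Σy² = 271850, Σxy = 27545
nΣxy − ΣxΣy = 137725 − 137268 = 457
nΣx² − (Σx)² = 15355 − 15129 = 226; nΣy² − (Σy)² = 1359250 − 1245456 = 113794
r = 457 / √(226 × 113794) = 457 / 5071.2369 ≈ 0.090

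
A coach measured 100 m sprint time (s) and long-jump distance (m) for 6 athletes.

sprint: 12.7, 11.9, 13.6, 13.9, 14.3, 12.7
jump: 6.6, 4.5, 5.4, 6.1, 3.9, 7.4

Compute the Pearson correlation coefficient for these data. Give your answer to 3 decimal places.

n = 6, Σx = 79.1, Σy = 33.9, Σx² = 1046.85, Σy² = 200.15, Σxy = 445.35
nΣxy − ΣxΣy = 2672.1 − 2681.49 = -9.39
nΣx² − (Σx)² = 6281.1 − 6256.81 = 24.29; nΣy² − (Σy)² = 1200.9 − 1149.21 = 51.69
r = -9.39 / √(24.29 × 51.69) = -9.39 / 35.4337 ≈ -0.265

-0.265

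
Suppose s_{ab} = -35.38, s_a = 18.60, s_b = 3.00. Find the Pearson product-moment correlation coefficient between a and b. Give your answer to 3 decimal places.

r = Cov(a,b) / (s_a · s_b) = -35.38 / (18.60 × 3.00)
  = -35.38 / 55.8000 ≈ -0.634

-0.634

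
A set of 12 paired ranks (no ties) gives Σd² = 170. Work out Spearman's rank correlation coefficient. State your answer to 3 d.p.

ρ = 1 − 6Σd² / [n(n²−1)] = 1 − 6×170 / (12×143)
  = 1 − 1020/1716 = 1 − 0.5944 ≈ 0.406

0.406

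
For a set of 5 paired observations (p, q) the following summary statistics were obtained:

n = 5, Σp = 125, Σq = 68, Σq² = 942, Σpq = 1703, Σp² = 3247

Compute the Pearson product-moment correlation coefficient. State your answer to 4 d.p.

0.0655

r = (nΣpq − ΣpΣq) / √[(nΣp² − (Σp)²)(nΣq² − (Σq)²)]
Numerator: 5×1703 − 125×68 = 15
Denominator: √[(16235 − 15625)(4710 − 4624)] = √[610 × 86] = 229.0415
r = 15 / 229.0415 ≈ 0.0655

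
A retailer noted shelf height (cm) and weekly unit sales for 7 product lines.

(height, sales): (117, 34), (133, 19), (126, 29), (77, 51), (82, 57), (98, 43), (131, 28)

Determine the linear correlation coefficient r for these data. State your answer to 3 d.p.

-0.966

n = 7, Σx = 764, Σy = 261, Σx² = 86672, Σy² = 10841, Σxy = 26642
nΣxy − ΣxΣy = 186494 − 199404 = -12910
nΣx² − (Σx)² = 606704 − 583696 = 23008; nΣy² − (Σy)² = 75887 − 68121 = 7766
r = -12910 / √(23008 × 7766) = -12910 / 13367.1286 ≈ -0.966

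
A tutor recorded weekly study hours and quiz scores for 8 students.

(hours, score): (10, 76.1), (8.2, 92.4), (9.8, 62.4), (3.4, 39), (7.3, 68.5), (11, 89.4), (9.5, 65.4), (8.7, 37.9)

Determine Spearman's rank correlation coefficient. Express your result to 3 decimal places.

Rank hours: 7, 3, 6, 1, 2, 8, 5, 4
Rank score: 6, 8, 3, 2, 5, 7, 4, 1
d = rank(hours) − rank(score): 1, -5, 3, -1, -3, 1, 1, 3; Σd² = 56
ρ = 1 − 6Σd² / [n(n²−1)] = 1 − 6×56 / (8×63) = 1 − 336/504 ≈ 0.333

0.333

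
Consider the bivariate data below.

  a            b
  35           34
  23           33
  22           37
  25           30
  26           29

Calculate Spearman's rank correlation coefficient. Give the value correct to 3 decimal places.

Rank a: 5, 2, 1, 3, 4
Rank b: 4, 3, 5, 2, 1
d = rank(a) − rank(b): 1, -1, -4, 1, 3; Σd² = 28
ρ = 1 − 6Σd² / [n(n²−1)] = 1 − 6×28 / (5×24) = 1 − 168/120 ≈ -0.400

-0.400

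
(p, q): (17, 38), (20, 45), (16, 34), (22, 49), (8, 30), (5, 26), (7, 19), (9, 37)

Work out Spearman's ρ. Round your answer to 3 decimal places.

Rank p: 6, 7, 5, 8, 3, 1, 2, 4
Rank q: 6, 7, 4, 8, 3, 2, 1, 5
d = rank(p) − rank(q): 0, 0, 1, 0, 0, -1, 1, -1; Σd² = 4
ρ = 1 − 6Σd² / [n(n²−1)] = 1 − 6×4 / (8×63) = 1 − 24/504 ≈ 0.952

0.952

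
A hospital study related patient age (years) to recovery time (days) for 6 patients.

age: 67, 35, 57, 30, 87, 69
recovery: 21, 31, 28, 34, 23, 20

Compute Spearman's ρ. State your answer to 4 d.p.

Rank age: 4, 2, 3, 1, 6, 5
Rank recovery: 2, 5, 4, 6, 3, 1
d = rank(age) − rank(recovery): 2, -3, -1, -5, 3, 4; Σd² = 64
ρ = 1 − 6Σd² / [n(n²−1)] = 1 − 6×64 / (6×35) = 1 − 384/210 ≈ -0.8286

-0.8286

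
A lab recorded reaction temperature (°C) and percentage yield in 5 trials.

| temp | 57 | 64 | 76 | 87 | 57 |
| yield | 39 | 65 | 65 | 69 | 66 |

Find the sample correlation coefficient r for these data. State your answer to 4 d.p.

n = 5, Σx = 341, Σy = 304, Σx² = 23939, Σy² = 19088, Σxy = 21088
nΣxy − ΣxΣy = 105440 − 103664 = 1776
nΣx² − (Σx)² = 119695 − 116281 = 3414; nΣy² − (Σy)² = 95440 − 92416 = 3024
r = 1776 / √(3414 × 3024) = 1776 / 3213.0882 ≈ 0.5527

0.5527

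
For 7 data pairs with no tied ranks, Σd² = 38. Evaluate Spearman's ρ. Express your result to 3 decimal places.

0.321

ρ = 1 − 6Σd² / [n(n²−1)] = 1 − 6×38 / (7×48)
  = 1 − 228/336 = 1 − 0.6786 ≈ 0.321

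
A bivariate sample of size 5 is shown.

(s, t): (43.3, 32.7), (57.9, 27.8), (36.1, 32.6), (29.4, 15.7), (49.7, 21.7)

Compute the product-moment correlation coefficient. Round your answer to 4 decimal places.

n = 5, Σs = 216.4, Σt = 130.5, Σs² = 9864.96, Σt² = 3622.27, Σst = 5742.46
nΣst − ΣsΣt = 28712.3 − 28240.2 = 472.1
nΣs² − (Σs)² = 49324.8 − 46828.96 = 2495.84; nΣt² − (Σt)² = 18111.35 − 17030.25 = 1081.1
r = 472.1 / √(2495.84 × 1081.1) = 472.1 / 1642.6359 ≈ 0.2874

0.2874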